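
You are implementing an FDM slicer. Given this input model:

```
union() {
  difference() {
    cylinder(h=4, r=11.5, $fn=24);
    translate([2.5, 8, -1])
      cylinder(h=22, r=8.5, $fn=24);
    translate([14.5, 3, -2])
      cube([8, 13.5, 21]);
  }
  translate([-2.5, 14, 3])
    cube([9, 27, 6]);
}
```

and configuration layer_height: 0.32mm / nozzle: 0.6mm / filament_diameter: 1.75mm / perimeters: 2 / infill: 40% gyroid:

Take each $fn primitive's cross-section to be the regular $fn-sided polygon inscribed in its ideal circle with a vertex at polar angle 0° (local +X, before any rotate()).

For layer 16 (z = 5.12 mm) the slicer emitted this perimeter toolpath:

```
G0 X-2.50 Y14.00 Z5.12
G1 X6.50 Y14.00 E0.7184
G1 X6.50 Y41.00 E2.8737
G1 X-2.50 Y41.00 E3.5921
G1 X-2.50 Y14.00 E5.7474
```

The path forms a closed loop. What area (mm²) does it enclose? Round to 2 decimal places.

Apply the shoelace formula to the sequence of (X, Y) vertices; enclosed area = 243.00 mm².

243.00 mm²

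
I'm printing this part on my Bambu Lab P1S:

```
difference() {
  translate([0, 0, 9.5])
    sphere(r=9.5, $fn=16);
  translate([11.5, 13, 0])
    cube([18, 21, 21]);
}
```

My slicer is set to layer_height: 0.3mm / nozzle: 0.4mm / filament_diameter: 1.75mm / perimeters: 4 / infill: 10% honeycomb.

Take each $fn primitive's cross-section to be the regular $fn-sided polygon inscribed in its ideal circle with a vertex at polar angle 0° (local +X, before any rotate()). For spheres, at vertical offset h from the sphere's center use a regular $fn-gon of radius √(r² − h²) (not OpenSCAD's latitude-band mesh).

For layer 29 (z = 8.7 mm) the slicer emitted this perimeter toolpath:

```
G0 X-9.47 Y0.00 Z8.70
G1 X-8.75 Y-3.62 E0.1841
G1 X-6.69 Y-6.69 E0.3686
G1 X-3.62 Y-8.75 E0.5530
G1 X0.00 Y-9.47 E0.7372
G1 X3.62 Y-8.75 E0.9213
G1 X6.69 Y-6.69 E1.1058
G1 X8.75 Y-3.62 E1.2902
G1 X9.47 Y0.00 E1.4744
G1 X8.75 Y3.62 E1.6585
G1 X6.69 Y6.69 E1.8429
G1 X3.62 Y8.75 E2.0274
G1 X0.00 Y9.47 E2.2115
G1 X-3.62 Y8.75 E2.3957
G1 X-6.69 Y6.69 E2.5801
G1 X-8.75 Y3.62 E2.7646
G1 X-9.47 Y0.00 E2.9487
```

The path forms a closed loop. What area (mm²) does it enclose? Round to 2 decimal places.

Apply the shoelace formula to the sequence of (X, Y) vertices; enclosed area = 274.40 mm².

274.40 mm²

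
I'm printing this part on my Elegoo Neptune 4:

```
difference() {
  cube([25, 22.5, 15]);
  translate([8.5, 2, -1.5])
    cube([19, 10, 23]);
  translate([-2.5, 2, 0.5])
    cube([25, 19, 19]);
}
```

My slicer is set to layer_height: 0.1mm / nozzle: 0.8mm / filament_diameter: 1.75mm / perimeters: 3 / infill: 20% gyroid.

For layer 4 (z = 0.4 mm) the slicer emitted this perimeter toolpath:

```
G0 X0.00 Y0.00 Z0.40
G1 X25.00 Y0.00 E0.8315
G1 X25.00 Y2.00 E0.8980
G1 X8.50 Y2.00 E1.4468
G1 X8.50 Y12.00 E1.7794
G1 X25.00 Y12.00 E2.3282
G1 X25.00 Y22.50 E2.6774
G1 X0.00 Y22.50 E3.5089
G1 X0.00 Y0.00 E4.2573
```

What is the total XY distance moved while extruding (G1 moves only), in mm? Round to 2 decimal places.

128.00 mm

Sum the Euclidean lengths of each G1 segment: total = 128.00 mm.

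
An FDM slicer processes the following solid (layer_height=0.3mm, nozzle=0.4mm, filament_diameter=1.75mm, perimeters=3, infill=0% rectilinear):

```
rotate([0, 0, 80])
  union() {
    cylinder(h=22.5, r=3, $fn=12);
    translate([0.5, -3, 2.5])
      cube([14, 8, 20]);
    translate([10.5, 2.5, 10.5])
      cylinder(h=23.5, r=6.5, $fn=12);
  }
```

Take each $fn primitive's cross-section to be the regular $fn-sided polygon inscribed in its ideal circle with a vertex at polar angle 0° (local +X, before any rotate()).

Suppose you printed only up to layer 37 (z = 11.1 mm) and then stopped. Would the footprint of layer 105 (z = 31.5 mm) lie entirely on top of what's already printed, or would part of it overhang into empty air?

Compare the two slices. At z = 11.1: the r=3 cylinder contributes a regular 12-gon of circumradius 3 (area = (12/2)·3.000²·sin(360°/12) = 27.00 mm²); the cube at (0.5, -3) is present — its section is the full 14×8 rectangle (area 112.00 mm²); the cylinder at (10.5, 2.5): section is a regular 12-gon, circumradius r=6.5 (area = (12/2)·6.500²·sin(360°/12) = 126.75 mm²); Combining (union): the regions partially overlap — summed areas 265.75 mm² minus the doubly-counted overlap 87.63 mm² gives 178.12 mm² — area = 178.12 mm²; (whole slice rotated 80° about Z — lengths, areas and connectivity unchanged). At z = 31.5: the cylinder is not intersected at this z (z outside [0, 22.5]); the cube at (0.5, -3) does not reach this height (z outside [2.5, 22.5]); the r=6.5 cylinder at (10.5, 2.5) gives a regular 12-gon of circumradius 6.5 (constant along its height) (area = (12/2)·6.500²·sin(360°/12) = 126.75 mm²); Merging all regions: only the r=6.5 cylinder at (10.5, 2.5) is present, so the union is just that shape — area = 126.75 mm²; (whole slice rotated 80° about Z — lengths, areas and connectivity unchanged). Checking containment: the cross-section at z = 31.5 is a subset of the cross-section at z = 11.1.

entirely on top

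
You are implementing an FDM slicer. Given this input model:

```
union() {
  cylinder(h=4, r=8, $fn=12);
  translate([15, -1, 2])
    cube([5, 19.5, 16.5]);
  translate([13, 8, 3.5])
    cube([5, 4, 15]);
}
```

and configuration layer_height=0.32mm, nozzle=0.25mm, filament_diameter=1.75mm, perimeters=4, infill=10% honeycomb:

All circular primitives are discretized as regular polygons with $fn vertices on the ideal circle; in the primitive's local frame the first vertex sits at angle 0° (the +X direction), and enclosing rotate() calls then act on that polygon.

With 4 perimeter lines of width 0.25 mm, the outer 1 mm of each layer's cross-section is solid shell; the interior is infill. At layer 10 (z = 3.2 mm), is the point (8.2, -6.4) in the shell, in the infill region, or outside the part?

At z = 3.2 mm: the cylinder: section is a regular 12-gon, circumradius r=8; the cube at (15, -1) (footprint 5×19.5) is included at this height; the cube at (13, 8) does not reach this height (z outside [3.5, 18.5]); Merging all regions: the 2 present regions are separate (no shared area or edge), so areas and boundary lengths simply add and each stays a separate island — 2 connected regions. Overall, the cross-section has 2 separate islands. The nearest boundary edge runs (6.93, -4.00)→(4.00, -6.93); distance from the point to it = 2.60 mm. The point is not inside any of the regions above, so it lies outside the cross-section (2.60 mm from the nearest boundary).

outside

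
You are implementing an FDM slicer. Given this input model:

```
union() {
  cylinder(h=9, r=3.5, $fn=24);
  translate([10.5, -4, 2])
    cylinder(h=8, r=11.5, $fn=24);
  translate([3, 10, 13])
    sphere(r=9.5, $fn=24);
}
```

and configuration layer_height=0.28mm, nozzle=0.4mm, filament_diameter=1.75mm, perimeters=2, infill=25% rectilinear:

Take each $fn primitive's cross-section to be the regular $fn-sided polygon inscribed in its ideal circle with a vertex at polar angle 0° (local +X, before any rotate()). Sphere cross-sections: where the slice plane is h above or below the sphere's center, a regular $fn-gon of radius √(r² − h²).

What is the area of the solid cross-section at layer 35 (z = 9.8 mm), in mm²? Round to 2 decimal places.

At z = 9.8 mm: the cylinder is not intersected at this z (z outside [0, 9]); the r=11.5 cylinder at (10.5, -4) gives a regular 24-gon of circumradius 11.5 (constant along its height) (area = (24/2)·11.500²·sin(360°/24) = 410.75 mm²); the sphere at (3, 10): section is a regular 24-gon, circumradius = √(r²−h²) = √(9.5²−3.2²) = 8.945 (area = (24/2)·8.945²·sin(360°/24) = 248.50 mm²); Merging all regions: the regions partially overlap — summed areas 659.24 mm² minus the doubly-counted overlap 38.13 mm² gives 621.11 mm² — area = 621.11 mm². Overall, the cross-section is a single solid region. Net area = 621.11 mm².

621.11 mm²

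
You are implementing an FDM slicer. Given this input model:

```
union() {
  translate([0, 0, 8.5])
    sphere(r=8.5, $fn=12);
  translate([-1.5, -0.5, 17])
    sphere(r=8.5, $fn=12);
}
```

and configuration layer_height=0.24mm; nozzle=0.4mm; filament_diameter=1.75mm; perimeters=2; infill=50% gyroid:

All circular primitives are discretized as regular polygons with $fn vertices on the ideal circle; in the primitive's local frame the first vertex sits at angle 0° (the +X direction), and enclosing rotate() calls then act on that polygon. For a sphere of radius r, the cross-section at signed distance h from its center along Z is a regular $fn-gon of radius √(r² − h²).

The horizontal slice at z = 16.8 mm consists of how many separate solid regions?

1

At z = 16.8 mm: the sphere: section is a regular 12-gon, circumradius = √(r²−h²) = √(8.5²−8.3²) = 1.833; the r=8.5 sphere at (-1.5, -0.5) contributes a regular 12-gon of circumradius √(8.5²−0.2²) = 8.498; Merging all regions: the r=8.5 sphere lies entirely inside the r=8.5 sphere at (-1.5, -0.5), so the union is just the r=8.5 sphere at (-1.5, -0.5) — 1 connected region. The result has 1 disconnected region.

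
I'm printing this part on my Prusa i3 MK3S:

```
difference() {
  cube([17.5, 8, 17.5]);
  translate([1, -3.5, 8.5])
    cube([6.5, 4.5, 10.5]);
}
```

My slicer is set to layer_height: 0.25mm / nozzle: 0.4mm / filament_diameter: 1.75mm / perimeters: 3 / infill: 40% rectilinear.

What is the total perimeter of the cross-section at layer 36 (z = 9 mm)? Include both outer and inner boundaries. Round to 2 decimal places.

53.00 mm

At z = 9 mm: the 17.5×8 cube contributes its full rectangle (perimeter 51.00 mm); the 6.5×4.5 cube at (1, -3.5) contributes its full rectangle (perimeter 22.00 mm); Subtracting the remaining from the first: starting from the 17.5×8 cube, the 6.5×4.5 cube at (1, -3.5) partially overlaps it — only the 6.50 mm² overlap (of its 29.25 mm²) is removed, clipping the outline — boundary = 53.00 mm. Overall, the cross-section is a single solid region. Total boundary length (outer) = 53.00 mm.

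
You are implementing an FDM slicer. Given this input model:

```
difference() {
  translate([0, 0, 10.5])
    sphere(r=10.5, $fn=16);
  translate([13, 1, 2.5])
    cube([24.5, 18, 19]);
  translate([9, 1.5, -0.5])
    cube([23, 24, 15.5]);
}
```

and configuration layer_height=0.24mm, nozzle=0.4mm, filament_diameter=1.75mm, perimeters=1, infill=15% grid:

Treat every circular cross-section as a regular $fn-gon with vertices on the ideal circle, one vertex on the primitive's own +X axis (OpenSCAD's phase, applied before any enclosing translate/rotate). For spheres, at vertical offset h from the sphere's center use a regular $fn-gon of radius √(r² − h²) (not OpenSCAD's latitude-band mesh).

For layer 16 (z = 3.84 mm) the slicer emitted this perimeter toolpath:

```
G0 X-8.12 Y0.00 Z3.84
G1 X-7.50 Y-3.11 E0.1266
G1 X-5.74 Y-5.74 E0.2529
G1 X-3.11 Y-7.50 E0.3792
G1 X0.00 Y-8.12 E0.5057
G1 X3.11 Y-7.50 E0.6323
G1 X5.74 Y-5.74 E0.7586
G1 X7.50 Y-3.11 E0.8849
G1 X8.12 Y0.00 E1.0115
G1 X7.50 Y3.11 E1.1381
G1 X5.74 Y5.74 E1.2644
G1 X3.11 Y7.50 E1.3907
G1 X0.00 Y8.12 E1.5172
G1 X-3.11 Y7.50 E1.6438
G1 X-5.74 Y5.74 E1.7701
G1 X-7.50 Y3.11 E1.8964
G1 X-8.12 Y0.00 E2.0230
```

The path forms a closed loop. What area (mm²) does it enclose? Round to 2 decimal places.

Apply the shoelace formula to the sequence of (X, Y) vertices; enclosed area = 201.81 mm².

201.81 mm²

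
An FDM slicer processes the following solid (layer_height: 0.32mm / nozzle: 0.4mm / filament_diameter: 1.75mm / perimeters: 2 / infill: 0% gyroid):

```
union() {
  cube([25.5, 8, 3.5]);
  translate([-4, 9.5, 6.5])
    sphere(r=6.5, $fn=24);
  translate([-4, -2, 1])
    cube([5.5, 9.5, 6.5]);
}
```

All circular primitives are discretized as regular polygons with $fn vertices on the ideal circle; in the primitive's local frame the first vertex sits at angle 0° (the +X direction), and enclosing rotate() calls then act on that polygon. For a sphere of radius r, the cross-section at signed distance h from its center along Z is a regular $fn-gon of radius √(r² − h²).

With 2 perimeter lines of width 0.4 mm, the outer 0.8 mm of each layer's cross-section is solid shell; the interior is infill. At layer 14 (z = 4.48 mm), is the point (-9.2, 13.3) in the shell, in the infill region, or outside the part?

At z = 4.48 mm: the cube is absent (z outside [0, 3.5]); the sphere at (-4, 9.5): section is a regular 24-gon, circumradius = √(r²−h²) = √(6.5²−2.02²) = 6.178; the cube at (-4, -2) (footprint 5.5×9.5) is included at this height; Combining (union): the regions partially overlap (shared area 17.46 mm²), so overlapping operands fuse into one piece — 1 connected region. Overall, the cross-section is a single solid region. The nearest boundary edge runs (-9.35, 12.59)→(-8.37, 13.87); distance from the point to it = 0.31 mm. The point is not inside any of the regions above, so it lies outside the cross-section (0.31 mm from the nearest boundary).

outside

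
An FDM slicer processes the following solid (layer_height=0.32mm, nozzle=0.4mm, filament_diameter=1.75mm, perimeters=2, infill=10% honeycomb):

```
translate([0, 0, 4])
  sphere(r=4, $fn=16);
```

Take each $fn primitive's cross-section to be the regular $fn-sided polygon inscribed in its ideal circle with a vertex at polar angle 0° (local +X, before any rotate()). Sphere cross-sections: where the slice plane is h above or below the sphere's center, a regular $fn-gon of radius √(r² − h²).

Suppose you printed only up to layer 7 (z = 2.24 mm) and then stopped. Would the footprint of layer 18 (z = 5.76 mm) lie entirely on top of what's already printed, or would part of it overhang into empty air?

Compare the two slices. At z = 2.24: the r=4 sphere slices to a regular 16-gon of circumradius 3.592 (√(r²−h²) with h=1.76 from center) (area = (16/2)·3.592²·sin(360°/16) = 39.50 mm²). At z = 5.76: the r=4 sphere contributes a regular 16-gon of circumradius √(4²−1.76²) = 3.592 (area = (16/2)·3.592²·sin(360°/16) = 39.50 mm²). Checking containment: the cross-section at z = 5.76 is a subset of the cross-section at z = 2.24.

entirely on top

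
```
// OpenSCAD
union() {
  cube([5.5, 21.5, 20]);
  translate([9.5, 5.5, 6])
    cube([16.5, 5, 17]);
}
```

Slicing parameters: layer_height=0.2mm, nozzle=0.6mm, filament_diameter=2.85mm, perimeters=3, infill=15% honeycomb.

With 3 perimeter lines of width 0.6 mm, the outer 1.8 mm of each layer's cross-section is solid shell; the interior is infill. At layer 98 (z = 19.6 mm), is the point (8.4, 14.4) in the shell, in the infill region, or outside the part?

outside

At z = 19.6 mm: the cube is present — its section is the full 5.5×21.5 rectangle; the cube at (9.5, 5.5) (footprint 16.5×5) is included at this height; Taking the union: the 2 present regions are separate (no shared area or edge), so areas and boundary lengths simply add and each stays a separate island — 2 connected regions. Overall, the cross-section has 2 separate islands. The nearest boundary edge runs (5.50, 21.50)→(5.50, 0.00); distance from the point to it = 2.90 mm. The point is not inside any of the regions above, so it lies outside the cross-section (2.90 mm from the nearest boundary).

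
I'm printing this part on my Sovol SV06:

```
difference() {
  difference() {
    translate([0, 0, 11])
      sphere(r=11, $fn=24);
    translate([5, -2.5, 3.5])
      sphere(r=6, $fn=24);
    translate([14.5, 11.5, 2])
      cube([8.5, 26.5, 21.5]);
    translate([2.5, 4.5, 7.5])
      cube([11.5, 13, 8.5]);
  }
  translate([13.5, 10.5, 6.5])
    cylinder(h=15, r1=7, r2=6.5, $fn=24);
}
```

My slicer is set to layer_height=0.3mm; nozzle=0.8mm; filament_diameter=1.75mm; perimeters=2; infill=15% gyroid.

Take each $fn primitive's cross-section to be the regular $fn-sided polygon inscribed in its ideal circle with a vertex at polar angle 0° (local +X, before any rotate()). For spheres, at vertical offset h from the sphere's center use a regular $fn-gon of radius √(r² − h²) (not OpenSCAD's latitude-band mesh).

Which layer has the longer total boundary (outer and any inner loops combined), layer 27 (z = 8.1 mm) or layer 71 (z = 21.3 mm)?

Layer 27 (z = 8.1): the r=11 sphere slices to a regular 24-gon of circumradius 10.611 (√(r²−h²) with h=2.9 from center) (perimeter = 2·24·10.611·sin(180°/24) = 66.48 mm); the r=6 sphere at (5, -2.5) slices to a regular 24-gon of circumradius 3.852 (√(r²−h²) with h=4.6 from center) (perimeter = 2·24·3.852·sin(180°/24) = 24.14 mm); the 8.5×26.5 cube at (14.5, 11.5) contributes its full rectangle (perimeter 70.00 mm); the cube at (2.5, 4.5) is present — its section is the full 11.5×13 rectangle (perimeter 49.00 mm); Taking the first minus the rest: starting from the r=11 sphere, the r=6 sphere at (5, -2.5) lies wholly inside it (removes its full 46.09 mm² and its 24.14 mm outline becomes a hole wall); the 8.5×26.5 cube at (14.5, 11.5) misses the remaining region (no effect); the 11.5×13 cube at (2.5, 4.5) partially overlaps it — only the 26.57 mm² overlap (of its 149.50 mm²) is removed, clipping the outline — boundary (outer + 1 inner loop) = 93.99 mm; the cone at (13.5, 10.5) contributes a regular 24-gon of circumradius 6.947 (interpolated between r1=7 and r2=6.5 at t=0.107) (perimeter = 2·24·6.947·sin(180°/24) = 43.52 mm); Taking the first minus the rest: starting from that combined region, the cone at (13.5, 10.5) misses the remaining region (no effect) — boundary (outer + 1 inner loop) = 93.99 mm. So its perimeter = 93.99 mm. Layer 71 (z = 21.3): the r=11 sphere slices to a regular 24-gon of circumradius 3.861 (√(r²−h²) with h=10.3 from center) (perimeter = 2·24·3.861·sin(180°/24) = 24.19 mm); the sphere at (5, -2.5) is not intersected at this z (|z−center|=17.800 > r=6); the 8.5×26.5 cube at (14.5, 11.5) contributes its full rectangle (perimeter 70.00 mm); the cube at (2.5, 4.5) is absent (z outside [7.5, 16]); Taking the first minus the rest: starting from the r=11 sphere, the 8.5×26.5 cube at (14.5, 11.5) misses the remaining region (no effect) — boundary = 24.19 mm; the cone at (13.5, 10.5): at t=0.987 of its height the radius interpolates to r₁+(r₂−r₁)t = 6.507, giving a regular 24-gon of that circumradius (perimeter = 2·24·6.507·sin(180°/24) = 40.77 mm); Subtracting the remaining from the first: starting from the result so far, the cone at (13.5, 10.5) misses the remaining region (no effect) — boundary = 24.19 mm. So its perimeter = 24.19 mm. Layer 27 is larger (93.99 vs 24.19 mm).

layer 27 (z = 8.1 mm)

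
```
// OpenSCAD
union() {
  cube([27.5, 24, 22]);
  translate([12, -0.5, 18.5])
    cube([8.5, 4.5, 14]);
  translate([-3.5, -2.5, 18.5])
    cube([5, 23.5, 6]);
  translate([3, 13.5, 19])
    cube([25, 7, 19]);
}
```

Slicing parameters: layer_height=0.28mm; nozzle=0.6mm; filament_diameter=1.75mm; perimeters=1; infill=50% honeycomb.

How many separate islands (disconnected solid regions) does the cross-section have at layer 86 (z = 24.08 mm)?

At z = 24.08 mm: the cube is not intersected at this z (z outside [0, 22]); the cube at (12, -0.5) is present — its section is the full 8.5×4.5 rectangle; the 5×23.5 cube at (-3.5, -2.5) contributes its full rectangle; the 25×7 cube at (3, 13.5) contributes its full rectangle; Combining (union): the 3 present regions are separate (no shared area or edge), so areas and boundary lengths simply add and each stays a separate island — 3 connected regions. Overall, the cross-section has 3 separate islands. Island count = 3.

3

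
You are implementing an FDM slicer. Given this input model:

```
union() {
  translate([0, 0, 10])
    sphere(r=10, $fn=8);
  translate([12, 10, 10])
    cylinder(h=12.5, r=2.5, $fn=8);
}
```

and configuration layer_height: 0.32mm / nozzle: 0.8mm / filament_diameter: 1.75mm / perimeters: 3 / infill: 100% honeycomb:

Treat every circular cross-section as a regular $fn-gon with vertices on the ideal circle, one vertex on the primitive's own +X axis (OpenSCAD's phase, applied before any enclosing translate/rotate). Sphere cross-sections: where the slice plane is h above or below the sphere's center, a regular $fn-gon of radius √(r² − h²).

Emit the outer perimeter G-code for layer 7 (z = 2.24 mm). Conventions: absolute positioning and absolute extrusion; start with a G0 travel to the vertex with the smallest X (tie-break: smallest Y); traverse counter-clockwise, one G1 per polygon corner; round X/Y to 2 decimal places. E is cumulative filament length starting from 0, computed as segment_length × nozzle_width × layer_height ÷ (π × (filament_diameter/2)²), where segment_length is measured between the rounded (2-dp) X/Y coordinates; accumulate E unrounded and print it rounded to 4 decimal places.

At z = 2.24 mm: the r=10 sphere slices to a regular 8-gon of circumradius 6.307 (√(r²−h²) with h=7.76 from center); the cylinder at (12, 10) is not intersected at this z (z outside [10, 22.5]); Taking the union: only the r=10 sphere is present, so the union is just that shape — 1 connected region. The outline is a single polygon with 8 vertices. Extrusion per mm of travel: 0.8 × 0.32 / (π × 0.875²) = 0.106432. Accumulating E over each segment gives final E = 4.1112.

G0 X-6.31 Y0.00 Z2.24
G1 X-4.46 Y-4.46 E0.5139
G1 X0.00 Y-6.31 E1.0278
G1 X4.46 Y-4.46 E1.5417
G1 X6.31 Y0.00 E2.0556
G1 X4.46 Y4.46 E2.5695
G1 X0.00 Y6.31 E3.0834
G1 X-4.46 Y4.46 E3.5973
G1 X-6.31 Y0.00 E4.1112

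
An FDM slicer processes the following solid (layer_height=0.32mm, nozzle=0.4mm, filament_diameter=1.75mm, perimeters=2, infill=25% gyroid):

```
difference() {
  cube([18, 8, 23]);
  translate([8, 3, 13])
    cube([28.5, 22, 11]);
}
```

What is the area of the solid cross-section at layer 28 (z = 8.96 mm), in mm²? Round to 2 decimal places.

At z = 8.96 mm: the cube is present — its section is the full 18×8 rectangle (area 144.00 mm²); the cube at (8, 3) is not intersected at this z (z outside [13, 24]); After the difference (first − rest): none of the subtracted shapes is present at this height, so the 18×8 cube is unchanged — area = 144.00 mm². Overall, the cross-section is a single solid region. Net area = 144.00 mm².

144.00 mm²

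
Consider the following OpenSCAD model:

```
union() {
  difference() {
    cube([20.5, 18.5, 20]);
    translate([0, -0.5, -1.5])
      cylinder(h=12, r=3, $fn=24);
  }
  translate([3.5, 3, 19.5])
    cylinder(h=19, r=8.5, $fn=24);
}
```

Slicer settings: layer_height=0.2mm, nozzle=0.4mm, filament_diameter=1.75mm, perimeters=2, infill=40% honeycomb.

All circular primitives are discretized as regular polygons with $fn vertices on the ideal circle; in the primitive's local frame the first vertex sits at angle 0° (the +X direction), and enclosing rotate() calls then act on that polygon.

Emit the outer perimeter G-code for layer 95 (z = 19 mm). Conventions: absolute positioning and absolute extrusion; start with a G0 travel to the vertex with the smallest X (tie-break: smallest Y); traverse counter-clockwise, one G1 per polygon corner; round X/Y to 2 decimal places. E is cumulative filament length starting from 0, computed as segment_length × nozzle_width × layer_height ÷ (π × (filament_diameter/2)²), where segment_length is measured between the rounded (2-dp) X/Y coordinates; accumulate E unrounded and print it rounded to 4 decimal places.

At z = 19 mm: the 20.5×18.5 cube contributes its full rectangle; the cylinder at (0, -0.5) is not intersected at this z (z outside [-1.5, 10.5]); Taking the first minus the rest: none of the subtracted shapes is present at this height, so the 20.5×18.5 cube is unchanged — 1 connected region; the cylinder at (3.5, 3) does not reach this height (z outside [19.5, 38.5]); Taking the union: only the result so far is present, so the union is just that shape — 1 connected region. The outline is a single polygon with 4 vertices. Extrusion per mm of travel: 0.4 × 0.2 / (π × 0.875²) = 0.033260. Accumulating E over each segment gives final E = 2.5943.

G0 X0.00 Y0.00 Z19.00
G1 X20.50 Y0.00 E0.6818
G1 X20.50 Y18.50 E1.2971
G1 X0.00 Y18.50 E1.9790
G1 X0.00 Y0.00 E2.5943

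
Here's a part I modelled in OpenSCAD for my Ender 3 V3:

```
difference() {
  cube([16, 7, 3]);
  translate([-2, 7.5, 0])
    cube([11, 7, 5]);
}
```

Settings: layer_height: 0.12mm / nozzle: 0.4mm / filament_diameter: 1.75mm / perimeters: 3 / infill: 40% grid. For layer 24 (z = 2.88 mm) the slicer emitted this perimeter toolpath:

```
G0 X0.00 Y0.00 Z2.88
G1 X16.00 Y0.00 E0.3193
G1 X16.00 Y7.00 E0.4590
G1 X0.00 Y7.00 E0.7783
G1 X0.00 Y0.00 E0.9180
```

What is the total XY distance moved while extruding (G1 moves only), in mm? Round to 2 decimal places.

46.00 mm

Sum the Euclidean lengths of each G1 segment: total = 46.00 mm.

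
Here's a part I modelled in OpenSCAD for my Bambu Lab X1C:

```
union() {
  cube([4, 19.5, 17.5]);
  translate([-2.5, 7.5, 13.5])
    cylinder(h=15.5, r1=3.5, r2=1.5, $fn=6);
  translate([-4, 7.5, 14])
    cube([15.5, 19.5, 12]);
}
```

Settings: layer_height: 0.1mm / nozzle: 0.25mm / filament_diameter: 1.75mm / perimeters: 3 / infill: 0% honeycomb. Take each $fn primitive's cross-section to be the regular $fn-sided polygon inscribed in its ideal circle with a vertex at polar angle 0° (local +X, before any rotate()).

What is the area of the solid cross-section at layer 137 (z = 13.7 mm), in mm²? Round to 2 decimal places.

107.72 mm²

At z = 13.7 mm: the cube is present — its section is the full 4×19.5 rectangle (area 78.00 mm²); the cone at (-2.5, 7.5) (r1=3.5→r2=1.5) has section circumradius 3.474 here — a regular 6-gon (area = (6/2)·3.474²·sin(360°/6) = 31.36 mm²); the cube at (-4, 7.5) is absent (z outside [14, 26]); Merging all regions: the regions partially overlap — summed areas 109.36 mm² minus the doubly-counted overlap 1.64 mm² gives 107.72 mm² — area = 107.72 mm². Overall, the cross-section is a single solid region. Net area = 107.72 mm².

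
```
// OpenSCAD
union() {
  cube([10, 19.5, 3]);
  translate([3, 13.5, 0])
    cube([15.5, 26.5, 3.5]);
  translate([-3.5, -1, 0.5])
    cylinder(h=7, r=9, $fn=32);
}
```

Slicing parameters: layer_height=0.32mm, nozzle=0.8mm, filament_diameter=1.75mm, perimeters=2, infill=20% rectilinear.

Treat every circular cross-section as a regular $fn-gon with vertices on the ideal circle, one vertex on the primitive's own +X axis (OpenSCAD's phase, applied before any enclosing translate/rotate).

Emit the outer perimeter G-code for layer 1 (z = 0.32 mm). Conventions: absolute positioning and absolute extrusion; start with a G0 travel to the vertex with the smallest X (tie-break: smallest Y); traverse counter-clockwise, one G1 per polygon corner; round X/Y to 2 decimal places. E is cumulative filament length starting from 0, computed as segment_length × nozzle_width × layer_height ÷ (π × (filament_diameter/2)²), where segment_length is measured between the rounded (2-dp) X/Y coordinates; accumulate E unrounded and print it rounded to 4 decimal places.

At z = 0.32 mm: the cube (footprint 10×19.5) is included at this height; the 15.5×26.5 cube at (3, 13.5) contributes its full rectangle; the cylinder at (-3.5, -1) is absent (z outside [0.5, 7.5]); Taking the union: the regions partially overlap (shared area 42.00 mm²), so overlapping operands fuse into one piece — 1 connected region. The outline is a single polygon with 8 vertices. Extrusion per mm of travel: 0.8 × 0.32 / (π × 0.875²) = 0.106432. Accumulating E over each segment gives final E = 12.4526.

G0 X0.00 Y0.00 Z0.32
G1 X10.00 Y0.00 E1.0643
G1 X10.00 Y13.50 E2.5012
G1 X18.50 Y13.50 E3.4058
G1 X18.50 Y40.00 E6.2263
G1 X3.00 Y40.00 E7.8760
G1 X3.00 Y19.50 E10.0579
G1 X0.00 Y19.50 E10.3772
G1 X0.00 Y0.00 E12.4526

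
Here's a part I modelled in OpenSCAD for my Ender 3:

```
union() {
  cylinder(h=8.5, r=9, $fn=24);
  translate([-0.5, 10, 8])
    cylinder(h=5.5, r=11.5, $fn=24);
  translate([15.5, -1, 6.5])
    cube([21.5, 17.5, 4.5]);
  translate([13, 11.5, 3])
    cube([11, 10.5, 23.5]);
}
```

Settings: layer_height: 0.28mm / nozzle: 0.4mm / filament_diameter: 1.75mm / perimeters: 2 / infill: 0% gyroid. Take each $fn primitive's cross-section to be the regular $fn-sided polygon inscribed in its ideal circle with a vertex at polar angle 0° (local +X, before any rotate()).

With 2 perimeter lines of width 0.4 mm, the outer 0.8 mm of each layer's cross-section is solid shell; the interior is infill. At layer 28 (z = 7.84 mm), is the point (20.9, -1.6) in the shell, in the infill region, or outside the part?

outside

At z = 7.84 mm: the r=9 cylinder gives a regular 24-gon of circumradius 9 (constant along its height); the cylinder at (-0.5, 10) does not reach this height (z outside [8, 13.5]); the cube at (15.5, -1) is present — its section is the full 21.5×17.5 rectangle; the cube at (13, 11.5) is present — its section is the full 11×10.5 rectangle; Combining (union): the regions partially overlap (shared area 42.50 mm²), so overlapping operands fuse into one piece — 2 connected regions. Overall, the cross-section has 2 separate islands. The nearest boundary edge runs (37.00, -1.00)→(15.50, -1.00); distance from the point to it = 0.60 mm. The point is not inside any of the regions above, so it lies outside the cross-section (0.60 mm from the nearest boundary).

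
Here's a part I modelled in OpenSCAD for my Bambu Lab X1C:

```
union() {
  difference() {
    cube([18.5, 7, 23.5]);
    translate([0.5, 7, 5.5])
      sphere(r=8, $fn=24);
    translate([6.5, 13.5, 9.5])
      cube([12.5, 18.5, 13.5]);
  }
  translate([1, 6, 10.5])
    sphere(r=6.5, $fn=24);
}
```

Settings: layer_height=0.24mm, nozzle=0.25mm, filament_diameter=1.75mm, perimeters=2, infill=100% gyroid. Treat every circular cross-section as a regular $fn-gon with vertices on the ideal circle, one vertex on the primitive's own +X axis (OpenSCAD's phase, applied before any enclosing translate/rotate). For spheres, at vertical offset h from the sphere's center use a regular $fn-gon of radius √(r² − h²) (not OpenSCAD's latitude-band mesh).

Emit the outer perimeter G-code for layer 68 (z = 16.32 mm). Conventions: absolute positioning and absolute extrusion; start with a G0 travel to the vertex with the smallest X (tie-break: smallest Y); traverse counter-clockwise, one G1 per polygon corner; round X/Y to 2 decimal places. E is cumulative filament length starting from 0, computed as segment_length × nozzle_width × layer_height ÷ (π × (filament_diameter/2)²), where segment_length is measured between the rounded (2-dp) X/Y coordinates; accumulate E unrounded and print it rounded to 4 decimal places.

G0 X-1.89 Y6.00 Z16.32
G1 X-1.80 Y5.25 E0.0188
G1 X-1.51 Y4.55 E0.0377
G1 X-1.05 Y3.95 E0.0566
G1 X-0.45 Y3.49 E0.0755
G1 X0.00 Y3.31 E0.0876
G1 X0.00 Y0.00 E0.1701
G1 X18.50 Y0.00 E0.6316
G1 X18.50 Y7.00 E0.8062
G1 X3.69 Y7.00 E1.1757
G1 X3.51 Y7.45 E1.1877
G1 X3.05 Y8.05 E1.2066
G1 X2.45 Y8.51 E1.2255
G1 X1.75 Y8.80 E1.2444
G1 X1.00 Y8.89 E1.2632
G1 X0.25 Y8.80 E1.2821
G1 X-0.45 Y8.51 E1.3010
G1 X-1.05 Y8.05 E1.3198
G1 X-1.51 Y7.45 E1.3387
G1 X-1.80 Y6.75 E1.3576
G1 X-1.89 Y6.00 E1.3764

At z = 16.32 mm: the cube (footprint 18.5×7) is included at this height; the sphere at (0.5, 7) does not reach this height (|z−center|=10.820 > r=8); the 12.5×18.5 cube at (6.5, 13.5) contributes its full rectangle; Taking the first minus the rest: starting from the 18.5×7 cube, the 12.5×18.5 cube at (6.5, 13.5) misses the remaining region (no effect) — 1 connected region; the sphere at (1, 6): section is a regular 24-gon, circumradius = √(r²−h²) = √(6.5²−5.82²) = 2.894; Merging all regions: the regions partially overlap (shared area 13.14 mm²), so overlapping operands fuse into one piece — 1 connected region. The outline is a single polygon with 20 vertices. Extrusion per mm of travel: 0.25 × 0.24 / (π × 0.875²) = 0.024945. Accumulating E over each segment gives final E = 1.3764.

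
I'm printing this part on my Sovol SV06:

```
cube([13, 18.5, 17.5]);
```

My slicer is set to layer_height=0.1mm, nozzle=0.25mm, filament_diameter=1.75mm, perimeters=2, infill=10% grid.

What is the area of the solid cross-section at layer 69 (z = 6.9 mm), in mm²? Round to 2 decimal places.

At z = 6.9 mm: the 13×18.5 cube contributes its full rectangle (area 240.50 mm²). Overall, the cross-section is a single solid region. Net area = 240.50 mm².

240.50 mm²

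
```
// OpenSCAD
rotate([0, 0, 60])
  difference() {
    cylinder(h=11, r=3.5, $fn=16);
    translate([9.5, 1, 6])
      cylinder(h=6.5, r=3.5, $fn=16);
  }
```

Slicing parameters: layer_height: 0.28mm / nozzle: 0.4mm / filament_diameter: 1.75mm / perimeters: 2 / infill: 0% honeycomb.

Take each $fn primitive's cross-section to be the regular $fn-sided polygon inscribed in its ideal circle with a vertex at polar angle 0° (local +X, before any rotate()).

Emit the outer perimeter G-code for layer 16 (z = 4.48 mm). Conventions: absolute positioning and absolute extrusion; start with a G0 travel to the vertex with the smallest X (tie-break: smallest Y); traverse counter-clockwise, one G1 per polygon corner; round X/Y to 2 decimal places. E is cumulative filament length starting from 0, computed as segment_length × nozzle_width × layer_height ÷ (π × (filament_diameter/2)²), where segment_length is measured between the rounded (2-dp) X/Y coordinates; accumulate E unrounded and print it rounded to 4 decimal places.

At z = 4.48 mm: the r=3.5 cylinder contributes a regular 16-gon of circumradius 3.5; the cylinder at (9.5, 1) does not reach this height (z outside [6, 12.5]); Subtracting the remaining from the first: none of the subtracted shapes is present at this height, so the r=3.5 cylinder is unchanged — 1 connected region; (whole slice rotated 60° about Z — lengths, areas and connectivity unchanged). The outline is a single polygon with 16 vertices. Extrusion per mm of travel: 0.4 × 0.28 / (π × 0.875²) = 0.046564. Accumulating E over each segment gives final E = 1.0176.

G0 X-3.47 Y0.46 Z4.48
G1 X-3.38 Y-0.91 E0.0639
G1 X-2.78 Y-2.13 E0.1272
G1 X-1.75 Y-3.03 E0.1909
G1 X-0.46 Y-3.47 E0.2544
G1 X0.91 Y-3.38 E0.3183
G1 X2.13 Y-2.78 E0.3816
G1 X3.03 Y-1.75 E0.4453
G1 X3.47 Y-0.46 E0.5088
G1 X3.38 Y0.91 E0.5727
G1 X2.78 Y2.13 E0.6360
G1 X1.75 Y3.03 E0.6997
G1 X0.46 Y3.47 E0.7632
G1 X-0.91 Y3.38 E0.8271
G1 X-2.13 Y2.78 E0.8904
G1 X-3.03 Y1.75 E0.9541
G1 X-3.47 Y0.46 E1.0176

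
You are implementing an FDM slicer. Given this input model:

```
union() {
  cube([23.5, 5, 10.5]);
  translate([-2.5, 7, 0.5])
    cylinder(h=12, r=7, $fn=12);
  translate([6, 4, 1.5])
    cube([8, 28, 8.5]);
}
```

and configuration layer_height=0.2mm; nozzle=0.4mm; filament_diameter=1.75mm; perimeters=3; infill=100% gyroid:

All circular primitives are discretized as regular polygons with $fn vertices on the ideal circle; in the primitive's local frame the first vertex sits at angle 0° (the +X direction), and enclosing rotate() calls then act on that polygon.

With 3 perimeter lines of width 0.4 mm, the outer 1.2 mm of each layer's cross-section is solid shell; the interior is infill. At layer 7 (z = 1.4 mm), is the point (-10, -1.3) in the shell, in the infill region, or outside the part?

At z = 1.4 mm: the cube (footprint 23.5×5) is included at this height; the r=7 cylinder at (-2.5, 7) contributes a regular 12-gon of circumradius 7; the cube at (6, 4) is absent (z outside [1.5, 10]); Taking the union: the regions partially overlap (shared area 11.62 mm²), so overlapping operands fuse into one piece — 1 connected region. Overall, the cross-section is a single solid region. The nearest boundary edge runs (-6.00, 0.94)→(-8.56, 3.50); distance from the point to it = 4.41 mm. The point is not inside any of the regions above, so it lies outside the cross-section (4.41 mm from the nearest boundary).

outside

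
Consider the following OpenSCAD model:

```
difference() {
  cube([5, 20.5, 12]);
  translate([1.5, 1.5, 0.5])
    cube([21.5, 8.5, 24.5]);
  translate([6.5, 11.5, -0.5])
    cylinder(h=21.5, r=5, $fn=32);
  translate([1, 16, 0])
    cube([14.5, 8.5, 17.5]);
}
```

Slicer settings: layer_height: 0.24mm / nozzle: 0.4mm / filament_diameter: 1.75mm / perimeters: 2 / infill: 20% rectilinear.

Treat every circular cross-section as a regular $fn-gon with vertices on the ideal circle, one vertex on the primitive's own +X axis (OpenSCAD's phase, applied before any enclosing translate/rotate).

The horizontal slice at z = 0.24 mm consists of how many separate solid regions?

1

At z = 0.24 mm: the cube (footprint 5×20.5) is included at this height; the cube at (1.5, 1.5) is not intersected at this z (z outside [0.5, 25]); the cylinder at (6.5, 11.5): section is a regular 32-gon, circumradius r=5; the cube at (1, 16) (footprint 14.5×8.5) is included at this height; After the difference (first − rest): starting from the 5×20.5 cube, the r=5 cylinder at (6.5, 11.5) partially overlaps it — only the 24.30 mm² overlap (of its 78.04 mm²) is removed, clipping the outline; the 14.5×8.5 cube at (1, 16) partially overlaps it — only the 17.91 mm² overlap (of its 123.25 mm²) is removed, clipping the outline — 1 connected region. The result has 1 disconnected region.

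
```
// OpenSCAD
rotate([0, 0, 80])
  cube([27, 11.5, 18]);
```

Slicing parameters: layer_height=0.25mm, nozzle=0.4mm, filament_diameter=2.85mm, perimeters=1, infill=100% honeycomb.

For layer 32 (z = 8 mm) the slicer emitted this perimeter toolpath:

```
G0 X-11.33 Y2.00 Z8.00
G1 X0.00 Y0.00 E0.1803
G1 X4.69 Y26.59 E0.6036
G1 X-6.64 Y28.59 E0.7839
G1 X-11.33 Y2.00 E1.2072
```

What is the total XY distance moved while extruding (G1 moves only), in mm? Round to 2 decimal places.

Sum the Euclidean lengths of each G1 segment: total = 77.01 mm.

77.01 mm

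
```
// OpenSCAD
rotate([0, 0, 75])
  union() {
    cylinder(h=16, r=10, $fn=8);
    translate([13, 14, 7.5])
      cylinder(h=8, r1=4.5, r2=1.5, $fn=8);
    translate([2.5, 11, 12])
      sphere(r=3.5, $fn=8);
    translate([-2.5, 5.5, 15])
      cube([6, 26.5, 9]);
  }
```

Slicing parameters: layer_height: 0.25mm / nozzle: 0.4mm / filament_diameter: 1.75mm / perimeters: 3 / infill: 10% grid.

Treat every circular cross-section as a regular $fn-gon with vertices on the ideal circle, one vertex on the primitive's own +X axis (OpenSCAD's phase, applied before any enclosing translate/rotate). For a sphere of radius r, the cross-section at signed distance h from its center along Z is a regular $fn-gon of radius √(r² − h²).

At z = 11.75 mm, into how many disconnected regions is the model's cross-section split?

2

At z = 11.75 mm: the r=10 cylinder contributes a regular 8-gon of circumradius 10; the cone at (13, 14) (r1=4.5→r2=1.5) has section circumradius 2.906 here — a regular 8-gon; the sphere at (2.5, 11): section is a regular 8-gon, circumradius = √(r²−h²) = √(3.5²−0.25²) = 3.491; the cube at (-2.5, 5.5) is absent (z outside [15, 24]); Merging all regions: the regions partially overlap (shared area 5.26 mm²), so overlapping operands fuse into one piece — 2 connected regions; (rotated 75° about Z; rotation is an isometry so areas/perimeters/island counts are preserved). The result has 2 disconnected regions.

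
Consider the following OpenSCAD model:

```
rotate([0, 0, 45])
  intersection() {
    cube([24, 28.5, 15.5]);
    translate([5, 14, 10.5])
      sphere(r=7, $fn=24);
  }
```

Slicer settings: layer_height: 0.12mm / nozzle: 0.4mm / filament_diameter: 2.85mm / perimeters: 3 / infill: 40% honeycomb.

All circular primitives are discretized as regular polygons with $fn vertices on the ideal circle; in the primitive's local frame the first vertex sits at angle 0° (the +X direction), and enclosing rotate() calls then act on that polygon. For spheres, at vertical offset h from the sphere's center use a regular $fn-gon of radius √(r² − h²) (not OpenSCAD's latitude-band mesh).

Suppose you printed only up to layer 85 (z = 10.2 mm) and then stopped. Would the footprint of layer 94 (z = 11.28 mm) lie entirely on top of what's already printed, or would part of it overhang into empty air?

Compare the two slices. At z = 10.2: the cube (footprint 24×28.5) is included at this height (area 684.00 mm²); the r=7 sphere at (5, 14) contributes a regular 24-gon of circumradius √(7²−0.3²) = 6.994 (area = (24/2)·6.994²·sin(360°/24) = 151.91 mm²); Taking the intersection: the r=7 sphere at (5, 14) partially overlaps the 24×28.5 cube; clipping to the common part keeps 138.92 mm² — area = 138.92 mm²; (whole slice rotated 45° about Z — lengths, areas and connectivity unchanged). At z = 11.28: the cube (footprint 24×28.5) is included at this height (area 684.00 mm²); the sphere at (5, 14): section is a regular 24-gon, circumradius = √(r²−h²) = √(7²−0.78²) = 6.956 (area = (24/2)·6.956²·sin(360°/24) = 150.30 mm²); Keeping only the common overlap: the r=7 sphere at (5, 14) partially overlaps the 24×28.5 cube; clipping to the common part keeps 137.71 mm² — area = 137.71 mm²; (rotated 45° about Z; rotation is an isometry so areas/perimeters/island counts are preserved). Checking containment: the cross-section at z = 11.28 is a subset of the cross-section at z = 10.2.

entirely on top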